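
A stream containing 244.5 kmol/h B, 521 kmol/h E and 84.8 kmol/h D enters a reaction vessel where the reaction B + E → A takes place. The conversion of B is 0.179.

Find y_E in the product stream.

B reacted = 0.179 × 244.5 = 43.77 kmol/h; ν_B = −1, so ξ = 43.77/1 = 43.77 kmol/h.
Outlet amounts (n = n₀ + ν ξ):
  B: 244.5 − 1(43.77) = 200.7
  E: 521 − 1(43.77) = 477.2
  A: 0 + 1(43.77) = 43.77
  D: 84.8 (inert)
Total out = 806.5 kmol/h; y_E = 477.2 / 806.5 = 0.5917.

0.592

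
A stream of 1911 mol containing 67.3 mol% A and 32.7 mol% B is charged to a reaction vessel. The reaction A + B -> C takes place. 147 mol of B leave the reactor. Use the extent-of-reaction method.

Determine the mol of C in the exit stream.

478 mol

For B: n = n₀ − 1ξ → 147 = 624.9 − 1ξ, giving ξ = 477.9 mol.
Outlet amounts (n = n₀ + ν ξ):
  A: 1286 − 1(477.9) = 808.2
  B: 624.9 − 1(477.9) = 147
  C: 0 + 1(477.9) = 477.9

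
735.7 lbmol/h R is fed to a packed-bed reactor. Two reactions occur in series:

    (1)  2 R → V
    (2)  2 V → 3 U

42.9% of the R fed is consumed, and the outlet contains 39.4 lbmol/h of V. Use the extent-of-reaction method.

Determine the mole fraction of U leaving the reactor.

Conversion of R: R consumed = 2ξ₁ = 0.429 × 735.7 → ξ₁ = 157.8 lbmol/h.
V balance: n_V = 0 + 1ξ₁ − 2ξ₂ = 39.4 → ξ₂ = (1·157.8 − 39.4)/2 = 59.2 lbmol/h.
Outlet amounts (n = n₀ + Σ ν·ξ):
  R: 735.7 − 2(157.8) = 420.1
  V: 0 + 1(157.8) − 2(59.2) = 39.4
  U: 0 + 3(59.2) = 177.6
Total out = 637.1 lbmol/h; y_U = 177.6 / 637.1 = 0.2788.

0.279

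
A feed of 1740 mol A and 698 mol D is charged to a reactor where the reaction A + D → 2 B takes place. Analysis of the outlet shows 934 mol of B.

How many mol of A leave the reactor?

1270 mol

For B: n = n₀ + 2ξ → 934 = 0 + 2ξ, giving ξ = 467 mol.
Outlet amounts (n = n₀ + ν ξ):
  A: 1740 − 1(467) = 1273
  D: 698 − 1(467) = 231
  B: 0 + 2(467) = 934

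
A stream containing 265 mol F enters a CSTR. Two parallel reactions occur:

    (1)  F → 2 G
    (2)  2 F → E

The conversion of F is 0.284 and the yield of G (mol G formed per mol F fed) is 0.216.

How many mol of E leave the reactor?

Yield of G: 2ξ₁ / 265 = 0.216 → ξ₁ = 28.62 mol.
Conversion of F: 1ξ₁ + 2ξ₂ = 0.284 × 265 = 75.26 → ξ₂ = 23.32 mol.
Outlet amounts (n = n₀ + Σ ν·ξ):
  F: 265 − 1(28.62) − 2(23.32) = 189.7
  G: 0 + 2(28.62) = 57.24
  E: 0 + 1(23.32) = 23.32

23.3 mol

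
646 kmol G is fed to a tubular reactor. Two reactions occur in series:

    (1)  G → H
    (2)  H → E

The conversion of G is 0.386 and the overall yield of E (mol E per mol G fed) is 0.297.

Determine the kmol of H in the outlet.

57.5 kmol

Conversion of G: G consumed = 1ξ₁ = 0.386 × 646 → ξ₁ = 249.4 kmol.
Yield of E: 1ξ₂ / 646 = 0.297 → ξ₂ = 191.9 kmol.
Outlet amounts (n = n₀ + Σ ν·ξ):
  G: 646 − 1(249.4) = 396.6
  H: 0 + 1(249.4) − 1(191.9) = 57.49
  E: 0 + 1(191.9) = 191.9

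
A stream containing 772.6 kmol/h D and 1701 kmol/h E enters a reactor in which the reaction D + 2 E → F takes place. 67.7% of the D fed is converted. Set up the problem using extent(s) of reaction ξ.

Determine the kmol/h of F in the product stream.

D reacted = 0.677 × 772.6 = 523.1 kmol/h; ν_D = −1, so ξ = 523.1/1 = 523.1 kmol/h.
Outlet amounts (n = n₀ + ν ξ):
  D: 772.6 − 1(523.1) = 249.5
  E: 1701 − 2(523.1) = 654.9
  F: 0 + 1(523.1) = 523.1

523 kmol/h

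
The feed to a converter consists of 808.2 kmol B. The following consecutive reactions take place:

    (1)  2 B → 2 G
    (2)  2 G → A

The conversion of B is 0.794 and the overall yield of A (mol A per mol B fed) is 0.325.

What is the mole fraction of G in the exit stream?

0.213

Conversion of B: B consumed = 2ξ₁ = 0.794 × 808.2 → ξ₁ = 320.9 kmol.
Yield of A: 1ξ₂ / 808.2 = 0.325 → ξ₂ = 262.7 kmol.
Outlet amounts (n = n₀ + Σ ν·ξ):
  B: 808.2 − 2(320.9) = 166.5
  G: 0 + 2(320.9) − 2(262.7) = 116.4
  A: 0 + 1(262.7) = 262.7
Total out = 545.5 kmol; y_G = 116.4 / 545.5 = 0.2133.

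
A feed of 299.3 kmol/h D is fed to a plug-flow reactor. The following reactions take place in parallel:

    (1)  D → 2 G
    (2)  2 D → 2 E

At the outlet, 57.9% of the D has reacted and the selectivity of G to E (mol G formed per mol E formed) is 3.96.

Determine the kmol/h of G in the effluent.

Conversion of D: D consumed = 0.579 × 299.3 = 173.3 kmol/h = 1ξ₁ + 2ξ₂.
Selectivity: 2ξ₁ / (2ξ₂) = 3.96 → ξ₁ = 3.96 ξ₂.
Substitute: (1·3.96 + 2) ξ₂ = 173.3 → ξ₂ = 29.08 kmol/h, ξ₁ = 115.1 kmol/h.
Outlet amounts (n = n₀ + Σ ν·ξ):
  D: 299.3 − 1(115.1) − 2(29.08) = 126
  G: 0 + 2(115.1) = 230.3
  E: 0 + 2(29.08) = 58.15

230 kmol/h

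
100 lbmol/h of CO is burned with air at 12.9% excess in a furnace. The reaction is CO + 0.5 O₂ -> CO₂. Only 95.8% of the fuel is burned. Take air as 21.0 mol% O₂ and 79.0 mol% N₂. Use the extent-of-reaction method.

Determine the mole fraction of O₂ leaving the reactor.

0.0266

Stoichiometric O₂ = 0.5 × 100 = 50 lbmol/h; O₂ fed = 50 × 1.129 = 56.45 lbmol/h.
N₂ fed = 56.45 × 79/21 = 212.4 lbmol/h.
Fuel reacted = 0.958 × 100 → ξ = 95.8 lbmol/h.
Outlet (n = n₀ + ν ξ):
  CO: 100 − 1(95.8) = 4.2
  O₂: 56.45 − 0.5(95.8) = 8.55
  N₂: 212.4 (inert)
  CO₂: 0 + 1(95.8) = 95.8
Total out = 320.9 lbmol/h; y_O₂ = 8.55 / 320.9 = 0.02664.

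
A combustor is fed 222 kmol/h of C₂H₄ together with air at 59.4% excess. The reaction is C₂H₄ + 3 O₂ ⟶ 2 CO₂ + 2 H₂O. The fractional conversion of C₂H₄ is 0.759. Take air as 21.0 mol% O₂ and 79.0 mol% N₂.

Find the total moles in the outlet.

Stoichiometric O₂ = 3 × 222 = 666 kmol/h; O₂ fed = 666 × 1.594 = 1062 kmol/h.
N₂ fed = 1062 × 79/21 = 3994 kmol/h.
Fuel reacted = 0.759 × 222 → ξ = 168.5 kmol/h.
Outlet (n = n₀ + ν ξ):
  C₂H₄: 222 − 1(168.5) = 53.5
  O₂: 1062 − 3(168.5) = 556.1
  N₂: 3994 (inert)
  CO₂: 0 + 2(168.5) = 337
  H₂O: 0 + 2(168.5) = 337
Total out = 53.5 + 556.1 + 3994 + 337 + 337 = 5277 kmol/h.

5280 kmol/h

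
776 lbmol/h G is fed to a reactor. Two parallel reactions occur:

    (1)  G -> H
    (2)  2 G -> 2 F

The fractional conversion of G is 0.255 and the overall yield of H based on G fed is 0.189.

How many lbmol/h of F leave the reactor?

Yield of H: 1ξ₁ / 776 = 0.189 → ξ₁ = 146.7 lbmol/h.
Conversion of G: 1ξ₁ + 2ξ₂ = 0.255 × 776 = 197.9 → ξ₂ = 25.61 lbmol/h.
Outlet amounts (n = n₀ + Σ ν·ξ):
  G: 776 − 1(146.7) − 2(25.61) = 578.1
  H: 0 + 1(146.7) = 146.7
  F: 0 + 2(25.61) = 51.22

51.2 lbmol/h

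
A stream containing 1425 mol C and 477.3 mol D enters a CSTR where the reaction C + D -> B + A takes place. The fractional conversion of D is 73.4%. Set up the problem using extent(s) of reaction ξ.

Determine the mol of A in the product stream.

350 mol

D reacted = 0.734 × 477.3 = 350.3 mol; ν_D = −1, so ξ = 350.3/1 = 350.3 mol.
Outlet amounts (n = n₀ + ν ξ):
  C: 1425 − 1(350.3) = 1075
  D: 477.3 − 1(350.3) = 127
  B: 0 + 1(350.3) = 350.3
  A: 0 + 1(350.3) = 350.3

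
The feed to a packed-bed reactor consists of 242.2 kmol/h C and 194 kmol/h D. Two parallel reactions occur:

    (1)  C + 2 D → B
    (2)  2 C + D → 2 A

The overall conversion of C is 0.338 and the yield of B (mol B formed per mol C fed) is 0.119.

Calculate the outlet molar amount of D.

110 kmol/h

Yield of B: 1ξ₁ / 242.2 = 0.119 → ξ₁ = 28.82 kmol/h.
Conversion of C: 1ξ₁ + 2ξ₂ = 0.338 × 242.2 = 81.86 → ξ₂ = 26.52 kmol/h.
Outlet amounts (n = n₀ + Σ ν·ξ):
  C: 242.2 − 1(28.82) − 2(26.52) = 160.3
  D: 194 − 2(28.82) − 1(26.52) = 109.8
  B: 0 + 1(28.82) = 28.82
  A: 0 + 2(26.52) = 53.04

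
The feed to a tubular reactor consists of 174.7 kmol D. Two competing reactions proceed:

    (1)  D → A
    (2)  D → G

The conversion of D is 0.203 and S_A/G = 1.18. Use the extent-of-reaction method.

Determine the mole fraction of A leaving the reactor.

0.11

Conversion of D: D consumed = 0.203 × 174.7 = 35.46 kmol = 1ξ₁ + 1ξ₂.
Selectivity: 1ξ₁ / (1ξ₂) = 1.18 → ξ₁ = 1.18 ξ₂.
Substitute: (1·1.18 + 1) ξ₂ = 35.46 → ξ₂ = 16.27 kmol, ξ₁ = 19.2 kmol.
Outlet amounts (n = n₀ + Σ ν·ξ):
  D: 174.7 − 1(19.2) − 1(16.27) = 139.2
  A: 0 + 1(19.2) = 19.2
  G: 0 + 1(16.27) = 16.27
Total out = 174.7 kmol; y_A = 19.2 / 174.7 = 0.1099.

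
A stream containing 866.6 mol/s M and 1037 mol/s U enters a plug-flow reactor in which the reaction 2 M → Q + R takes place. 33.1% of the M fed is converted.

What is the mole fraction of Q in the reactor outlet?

M reacted = 0.331 × 866.6 = 286.8 mol/s; ν_M = −2, so ξ = 286.8/2 = 143.4 mol/s.
Outlet amounts (n = n₀ + ν ξ):
  M: 866.6 − 2(143.4) = 579.8
  Q: 0 + 1(143.4) = 143.4
  R: 0 + 1(143.4) = 143.4
  U: 1037 (inert)
Total out = 1904 mol/s; y_Q = 143.4 / 1904 = 0.07534.

0.0753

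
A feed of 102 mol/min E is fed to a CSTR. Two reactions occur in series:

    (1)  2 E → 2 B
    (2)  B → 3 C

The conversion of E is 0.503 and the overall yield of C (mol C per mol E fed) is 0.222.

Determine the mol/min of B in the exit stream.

Conversion of E: E consumed = 2ξ₁ = 0.503 × 102 → ξ₁ = 25.65 mol/min.
Yield of C: 3ξ₂ / 102 = 0.222 → ξ₂ = 7.548 mol/min.
Outlet amounts (n = n₀ + Σ ν·ξ):
  E: 102 − 2(25.65) = 50.69
  B: 0 + 2(25.65) − 1(7.548) = 43.76
  C: 0 + 3(7.548) = 22.64

43.8 mol/min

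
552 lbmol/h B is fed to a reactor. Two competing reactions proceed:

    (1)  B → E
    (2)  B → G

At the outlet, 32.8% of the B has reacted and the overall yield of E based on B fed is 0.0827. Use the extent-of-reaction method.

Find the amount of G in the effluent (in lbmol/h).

135 lbmol/h

Yield of E: 1ξ₁ / 552 = 0.0827 → ξ₁ = 45.65 lbmol/h.
Conversion of B: 1ξ₁ + 1ξ₂ = 0.328 × 552 = 181.1 → ξ₂ = 135.4 lbmol/h.
Outlet amounts (n = n₀ + Σ ν·ξ):
  B: 552 − 1(45.65) − 1(135.4) = 370.9
  E: 0 + 1(45.65) = 45.65
  G: 0 + 1(135.4) = 135.4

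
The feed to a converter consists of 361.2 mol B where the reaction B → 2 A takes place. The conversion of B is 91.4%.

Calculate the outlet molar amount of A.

660 mol

B reacted = 0.914 × 361.2 = 330.1 mol; ν_B = −1, so ξ = 330.1/1 = 330.1 mol.
Outlet amounts (n = n₀ + ν ξ):
  B: 361.2 − 1(330.1) = 31.06
  A: 0 + 2(330.1) = 660.3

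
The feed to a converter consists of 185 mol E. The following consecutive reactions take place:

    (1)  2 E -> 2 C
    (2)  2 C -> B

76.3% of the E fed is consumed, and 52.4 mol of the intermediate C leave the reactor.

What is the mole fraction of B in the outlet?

Conversion of E: E consumed = 2ξ₁ = 0.763 × 185 → ξ₁ = 70.58 mol.
C balance: n_C = 0 + 2ξ₁ − 2ξ₂ = 52.4 → ξ₂ = (2·70.58 − 52.4)/2 = 44.38 mol.
Outlet amounts (n = n₀ + Σ ν·ξ):
  E: 185 − 2(70.58) = 43.84
  C: 0 + 2(70.58) − 2(44.38) = 52.4
  B: 0 + 1(44.38) = 44.38
Total out = 140.6 mol; y_B = 44.38 / 140.6 = 0.3156.

0.316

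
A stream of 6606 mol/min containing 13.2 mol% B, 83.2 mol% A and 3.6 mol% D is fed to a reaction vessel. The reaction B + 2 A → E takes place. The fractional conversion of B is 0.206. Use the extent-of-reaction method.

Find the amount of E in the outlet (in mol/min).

B reacted = 0.206 × 872 = 179.6 mol/min; ν_B = −1, so ξ = 179.6/1 = 179.6 mol/min.
Outlet amounts (n = n₀ + ν ξ):
  B: 872 − 1(179.6) = 692.4
  A: 5496 − 2(179.6) = 5137
  E: 0 + 1(179.6) = 179.6
  D: 237.8 (inert)

180 mol/min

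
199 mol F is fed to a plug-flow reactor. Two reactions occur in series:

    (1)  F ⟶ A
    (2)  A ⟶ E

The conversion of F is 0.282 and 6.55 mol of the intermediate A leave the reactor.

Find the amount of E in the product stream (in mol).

49.6 mol

Conversion of F: F consumed = 1ξ₁ = 0.282 × 199 → ξ₁ = 56.12 mol.
A balance: n_A = 0 + 1ξ₁ − 1ξ₂ = 6.55 → ξ₂ = (1·56.12 − 6.55)/1 = 49.57 mol.
Outlet amounts (n = n₀ + Σ ν·ξ):
  F: 199 − 1(56.12) = 142.9
  A: 0 + 1(56.12) − 1(49.57) = 6.55
  E: 0 + 1(49.57) = 49.57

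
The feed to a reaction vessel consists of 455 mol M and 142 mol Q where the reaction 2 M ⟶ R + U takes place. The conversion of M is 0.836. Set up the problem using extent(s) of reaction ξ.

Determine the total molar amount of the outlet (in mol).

597 mol

M reacted = 0.836 × 455 = 380.4 mol; ν_M = −2, so ξ = 380.4/2 = 190.2 mol.
Outlet amounts (n = n₀ + ν ξ):
  M: 455 − 2(190.2) = 74.62
  R: 0 + 1(190.2) = 190.2
  U: 0 + 1(190.2) = 190.2
  Q: 142 (inert)
Total out = 74.62 + 190.2 + 190.2 + 142 = 597 mol.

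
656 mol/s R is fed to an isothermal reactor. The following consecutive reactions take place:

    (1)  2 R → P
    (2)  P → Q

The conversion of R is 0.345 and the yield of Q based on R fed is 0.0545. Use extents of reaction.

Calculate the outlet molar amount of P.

Conversion of R: R consumed = 2ξ₁ = 0.345 × 656 → ξ₁ = 113.2 mol/s.
Yield of Q: 1ξ₂ / 656 = 0.0545 → ξ₂ = 35.75 mol/s.
Outlet amounts (n = n₀ + Σ ν·ξ):
  R: 656 − 2(113.2) = 429.7
  P: 0 + 1(113.2) − 1(35.75) = 77.41
  Q: 0 + 1(35.75) = 35.75

77.4 mol/s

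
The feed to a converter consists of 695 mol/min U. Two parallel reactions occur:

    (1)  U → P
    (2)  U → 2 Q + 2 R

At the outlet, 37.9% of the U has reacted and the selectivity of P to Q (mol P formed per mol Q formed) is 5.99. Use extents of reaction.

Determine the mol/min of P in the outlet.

Conversion of U: U consumed = 0.379 × 695 = 263.4 mol/min = 1ξ₁ + 1ξ₂.
Selectivity: 1ξ₁ / (2ξ₂) = 5.99 → ξ₁ = 11.98 ξ₂.
Substitute: (1·11.98 + 1) ξ₂ = 263.4 → ξ₂ = 20.29 mol/min, ξ₁ = 243.1 mol/min.
Outlet amounts (n = n₀ + Σ ν·ξ):
  U: 695 − 1(243.1) − 1(20.29) = 431.6
  P: 0 + 1(243.1) = 243.1
  Q: 0 + 2(20.29) = 40.59
  R: 0 + 2(20.29) = 40.59

243 mol/min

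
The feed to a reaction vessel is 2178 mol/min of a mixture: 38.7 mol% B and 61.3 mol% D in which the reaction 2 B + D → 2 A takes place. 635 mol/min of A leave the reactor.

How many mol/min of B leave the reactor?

208 mol/min

For A: n = n₀ + 2ξ → 635 = 0 + 2ξ, giving ξ = 317.5 mol/min.
Outlet amounts (n = n₀ + ν ξ):
  B: 842.9 − 2(317.5) = 207.9
  D: 1335 − 1(317.5) = 1018
  A: 0 + 2(317.5) = 635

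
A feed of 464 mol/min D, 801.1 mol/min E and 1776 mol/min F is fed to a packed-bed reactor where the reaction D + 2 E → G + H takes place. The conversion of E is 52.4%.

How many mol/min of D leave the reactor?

254 mol/min

E reacted = 0.524 × 801.1 = 419.8 mol/min; ν_E = −2, so ξ = 419.8/2 = 209.9 mol/min.
Outlet amounts (n = n₀ + ν ξ):
  D: 464 − 1(209.9) = 254.1
  E: 801.1 − 2(209.9) = 381.3
  G: 0 + 1(209.9) = 209.9
  H: 0 + 1(209.9) = 209.9
  F: 1776 (inert)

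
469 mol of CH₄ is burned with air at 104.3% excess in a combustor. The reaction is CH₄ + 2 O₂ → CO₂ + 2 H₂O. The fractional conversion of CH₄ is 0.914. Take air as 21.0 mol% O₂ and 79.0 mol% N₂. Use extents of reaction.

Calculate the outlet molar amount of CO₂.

Stoichiometric O₂ = 2 × 469 = 938 mol; O₂ fed = 938 × 2.043 = 1916 mol.
N₂ fed = 1916 × 79/21 = 7209 mol.
Fuel reacted = 0.914 × 469 → ξ = 428.7 mol.
Outlet (n = n₀ + ν ξ):
  CH₄: 469 − 1(428.7) = 40.33
  O₂: 1916 − 2(428.7) = 1059
  N₂: 7209 (inert)
  CO₂: 0 + 1(428.7) = 428.7
  H₂O: 0 + 2(428.7) = 857.3

429 mol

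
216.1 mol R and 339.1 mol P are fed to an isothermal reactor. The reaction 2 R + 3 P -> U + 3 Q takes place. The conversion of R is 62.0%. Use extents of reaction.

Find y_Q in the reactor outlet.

R reacted = 0.62 × 216.1 = 134 mol; ν_R = −2, so ξ = 134/2 = 66.99 mol.
Outlet amounts (n = n₀ + ν ξ):
  R: 216.1 − 2(66.99) = 82.12
  P: 339.1 − 3(66.99) = 138.1
  U: 0 + 1(66.99) = 66.99
  Q: 0 + 3(66.99) = 201
Total out = 488.2 mol; y_Q = 201 / 488.2 = 0.4117.

0.412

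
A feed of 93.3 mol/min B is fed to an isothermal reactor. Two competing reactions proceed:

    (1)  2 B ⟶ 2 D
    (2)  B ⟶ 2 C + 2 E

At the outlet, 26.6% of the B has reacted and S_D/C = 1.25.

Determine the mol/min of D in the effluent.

17.7 mol/min

Conversion of B: B consumed = 0.266 × 93.3 = 24.82 mol/min = 2ξ₁ + 1ξ₂.
Selectivity: 2ξ₁ / (2ξ₂) = 1.25 → ξ₁ = 1.25 ξ₂.
Substitute: (2·1.25 + 1) ξ₂ = 24.82 → ξ₂ = 7.091 mol/min, ξ₁ = 8.864 mol/min.
Outlet amounts (n = n₀ + Σ ν·ξ):
  B: 93.3 − 2(8.864) − 1(7.091) = 68.48
  D: 0 + 2(8.864) = 17.73
  C: 0 + 2(7.091) = 14.18
  E: 0 + 2(7.091) = 14.18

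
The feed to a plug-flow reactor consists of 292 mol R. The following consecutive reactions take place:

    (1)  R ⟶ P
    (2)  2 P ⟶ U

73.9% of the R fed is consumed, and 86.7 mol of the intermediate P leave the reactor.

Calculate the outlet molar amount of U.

64.5 mol

Conversion of R: R consumed = 1ξ₁ = 0.739 × 292 → ξ₁ = 215.8 mol.
P balance: n_P = 0 + 1ξ₁ − 2ξ₂ = 86.7 → ξ₂ = (1·215.8 − 86.7)/2 = 64.54 mol.
Outlet amounts (n = n₀ + Σ ν·ξ):
  R: 292 − 1(215.8) = 76.21
  P: 0 + 1(215.8) − 2(64.54) = 86.7
  U: 0 + 1(64.54) = 64.54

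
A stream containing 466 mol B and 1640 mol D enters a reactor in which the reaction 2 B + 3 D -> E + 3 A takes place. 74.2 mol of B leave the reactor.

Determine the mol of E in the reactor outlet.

For B: n = n₀ − 2ξ → 74.2 = 466 − 2ξ, giving ξ = 195.9 mol.
Outlet amounts (n = n₀ + ν ξ):
  B: 466 − 2(195.9) = 74.2
  D: 1640 − 3(195.9) = 1052
  E: 0 + 1(195.9) = 195.9
  A: 0 + 3(195.9) = 587.7

196 mol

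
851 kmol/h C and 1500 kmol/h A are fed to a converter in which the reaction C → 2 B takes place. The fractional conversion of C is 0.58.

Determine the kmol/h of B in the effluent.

987 kmol/h

C reacted = 0.58 × 851 = 493.6 kmol/h; ν_C = −1, so ξ = 493.6/1 = 493.6 kmol/h.
Outlet amounts (n = n₀ + ν ξ):
  C: 851 − 1(493.6) = 357.4
  B: 0 + 2(493.6) = 987.2
  A: 1500 (inert)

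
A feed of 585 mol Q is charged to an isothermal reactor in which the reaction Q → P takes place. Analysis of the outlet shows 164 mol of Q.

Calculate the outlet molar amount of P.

For Q: n = n₀ − 1ξ → 164 = 585 − 1ξ, giving ξ = 421 mol.
Outlet amounts (n = n₀ + ν ξ):
  Q: 585 − 1(421) = 164
  P: 0 + 1(421) = 421

421 mol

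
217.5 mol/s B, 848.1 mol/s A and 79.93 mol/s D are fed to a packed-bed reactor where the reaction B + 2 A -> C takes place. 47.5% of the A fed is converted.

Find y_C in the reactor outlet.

A reacted = 0.475 × 848.1 = 402.8 mol/s; ν_A = −2, so ξ = 402.8/2 = 201.4 mol/s.
Outlet amounts (n = n₀ + ν ξ):
  B: 217.5 − 1(201.4) = 16.08
  A: 848.1 − 2(201.4) = 445.3
  C: 0 + 1(201.4) = 201.4
  D: 79.93 (inert)
Total out = 742.7 mol/s; y_C = 201.4 / 742.7 = 0.2712.

0.271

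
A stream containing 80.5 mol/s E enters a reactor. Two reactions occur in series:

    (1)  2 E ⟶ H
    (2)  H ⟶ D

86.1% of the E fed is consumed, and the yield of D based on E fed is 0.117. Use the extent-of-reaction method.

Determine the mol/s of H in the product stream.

Conversion of E: E consumed = 2ξ₁ = 0.861 × 80.5 → ξ₁ = 34.66 mol/s.
Yield of D: 1ξ₂ / 80.5 = 0.117 → ξ₂ = 9.418 mol/s.
Outlet amounts (n = n₀ + Σ ν·ξ):
  E: 80.5 − 2(34.66) = 11.19
  H: 0 + 1(34.66) − 1(9.418) = 25.24
  D: 0 + 1(9.418) = 9.418

25.2 mol/s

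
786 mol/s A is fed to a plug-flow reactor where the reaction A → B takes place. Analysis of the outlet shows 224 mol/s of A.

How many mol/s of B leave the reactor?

For A: n = n₀ − 1ξ → 224 = 786 − 1ξ, giving ξ = 562 mol/s.
Outlet amounts (n = n₀ + ν ξ):
  A: 786 − 1(562) = 224
  B: 0 + 1(562) = 562

562 mol/s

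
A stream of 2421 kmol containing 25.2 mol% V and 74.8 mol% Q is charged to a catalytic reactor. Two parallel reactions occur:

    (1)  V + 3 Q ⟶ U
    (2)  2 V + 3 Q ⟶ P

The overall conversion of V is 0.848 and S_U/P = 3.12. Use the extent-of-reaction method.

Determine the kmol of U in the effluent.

315 kmol

Conversion of V: V consumed = 0.848 × 610.1 = 517.4 kmol = 1ξ₁ + 2ξ₂.
Selectivity: 1ξ₁ / (1ξ₂) = 3.12 → ξ₁ = 3.12 ξ₂.
Substitute: (1·3.12 + 2) ξ₂ = 517.4 → ξ₂ = 101 kmol, ξ₁ = 315.3 kmol.
Outlet amounts (n = n₀ + Σ ν·ξ):
  V: 610.1 − 1(315.3) − 2(101) = 92.73
  Q: 1811 − 3(315.3) − 3(101) = 562
  U: 0 + 1(315.3) = 315.3
  P: 0 + 1(101) = 101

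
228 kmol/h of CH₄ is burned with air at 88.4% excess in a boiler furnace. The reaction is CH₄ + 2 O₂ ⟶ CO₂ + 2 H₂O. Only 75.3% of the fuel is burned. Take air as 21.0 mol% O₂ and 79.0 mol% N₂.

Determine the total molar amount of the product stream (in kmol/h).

Stoichiometric O₂ = 2 × 228 = 456 kmol/h; O₂ fed = 456 × 1.884 = 859.1 kmol/h.
N₂ fed = 859.1 × 79/21 = 3232 kmol/h.
Fuel reacted = 0.753 × 228 → ξ = 171.7 kmol/h.
Outlet (n = n₀ + ν ξ):
  CH₄: 228 − 1(171.7) = 56.32
  O₂: 859.1 − 2(171.7) = 515.7
  N₂: 3232 (inert)
  CO₂: 0 + 1(171.7) = 171.7
  H₂O: 0 + 2(171.7) = 343.4
Total out = 56.32 + 515.7 + 3232 + 171.7 + 343.4 = 4319 kmol/h.

4320 kmol/h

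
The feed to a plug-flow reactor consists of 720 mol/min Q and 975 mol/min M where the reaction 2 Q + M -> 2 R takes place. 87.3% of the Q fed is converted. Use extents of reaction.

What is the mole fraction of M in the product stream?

0.479

Q reacted = 0.873 × 720 = 628.6 mol/min; ν_Q = −2, so ξ = 628.6/2 = 314.3 mol/min.
Outlet amounts (n = n₀ + ν ξ):
  Q: 720 − 2(314.3) = 91.44
  M: 975 − 1(314.3) = 660.7
  R: 0 + 2(314.3) = 628.6
Total out = 1381 mol/min; y_M = 660.7 / 1381 = 0.4785.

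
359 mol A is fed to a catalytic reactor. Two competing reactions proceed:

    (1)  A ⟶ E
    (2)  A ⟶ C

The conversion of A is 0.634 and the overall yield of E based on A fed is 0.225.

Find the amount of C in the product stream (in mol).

147 mol

Yield of E: 1ξ₁ / 359 = 0.225 → ξ₁ = 80.78 mol.
Conversion of A: 1ξ₁ + 1ξ₂ = 0.634 × 359 = 227.6 → ξ₂ = 146.8 mol.
Outlet amounts (n = n₀ + Σ ν·ξ):
  A: 359 − 1(80.78) − 1(146.8) = 131.4
  E: 0 + 1(80.78) = 80.78
  C: 0 + 1(146.8) = 146.8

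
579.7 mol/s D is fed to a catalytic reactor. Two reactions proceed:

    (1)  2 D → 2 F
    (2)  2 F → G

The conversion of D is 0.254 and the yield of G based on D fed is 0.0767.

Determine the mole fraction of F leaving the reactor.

Conversion of D: D consumed = 2ξ₁ = 0.254 × 579.7 → ξ₁ = 73.62 mol/s.
Yield of G: 1ξ₂ / 579.7 = 0.0767 → ξ₂ = 44.46 mol/s.
Outlet amounts (n = n₀ + Σ ν·ξ):
  D: 579.7 − 2(73.62) = 432.5
  F: 0 + 2(73.62) − 2(44.46) = 58.32
  G: 0 + 1(44.46) = 44.46
Total out = 535.2 mol/s; y_F = 58.32 / 535.2 = 0.109.

0.109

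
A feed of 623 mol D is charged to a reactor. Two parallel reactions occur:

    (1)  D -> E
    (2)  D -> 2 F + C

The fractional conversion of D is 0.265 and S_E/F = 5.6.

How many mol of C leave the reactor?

Conversion of D: D consumed = 0.265 × 623 = 165.1 mol = 1ξ₁ + 1ξ₂.
Selectivity: 1ξ₁ / (2ξ₂) = 5.6 → ξ₁ = 11.2 ξ₂.
Substitute: (1·11.2 + 1) ξ₂ = 165.1 → ξ₂ = 13.53 mol, ξ₁ = 151.6 mol.
Outlet amounts (n = n₀ + Σ ν·ξ):
  D: 623 − 1(151.6) − 1(13.53) = 457.9
  E: 0 + 1(151.6) = 151.6
  F: 0 + 2(13.53) = 27.06
  C: 0 + 1(13.53) = 13.53

13.5 mol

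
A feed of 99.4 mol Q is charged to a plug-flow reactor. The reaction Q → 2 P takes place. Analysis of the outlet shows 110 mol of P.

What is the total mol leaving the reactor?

For P: n = n₀ + 2ξ → 110 = 0 + 2ξ, giving ξ = 55 mol.
Outlet amounts (n = n₀ + ν ξ):
  Q: 99.4 − 1(55) = 44.4
  P: 0 + 2(55) = 110
Total out = 44.4 + 110 = 154.4 mol.

154 mol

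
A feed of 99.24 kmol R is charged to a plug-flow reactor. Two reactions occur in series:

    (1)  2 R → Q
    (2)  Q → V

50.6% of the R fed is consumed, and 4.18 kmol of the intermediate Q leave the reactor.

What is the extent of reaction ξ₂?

Conversion of R: R consumed = 2ξ₁ = 0.506 × 99.24 → ξ₁ = 25.11 kmol.
Q balance: n_Q = 0 + 1ξ₁ − 1ξ₂ = 4.18 → ξ₂ = (1·25.11 − 4.18)/1 = 20.93 kmol.
Outlet amounts (n = n₀ + Σ ν·ξ):
  R: 99.24 − 2(25.11) = 49.02
  Q: 0 + 1(25.11) − 1(20.93) = 4.18
  V: 0 + 1(20.93) = 20.93

ξ₂ = 20.9 kmol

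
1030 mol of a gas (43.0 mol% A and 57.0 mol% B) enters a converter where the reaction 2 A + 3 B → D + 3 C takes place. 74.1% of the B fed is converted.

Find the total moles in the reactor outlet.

B reacted = 0.741 × 587.1 = 435 mol; ν_B = −3, so ξ = 435/3 = 145 mol.
Outlet amounts (n = n₀ + ν ξ):
  A: 442.9 − 2(145) = 152.9
  B: 587.1 − 3(145) = 152.1
  D: 0 + 1(145) = 145
  C: 0 + 3(145) = 435
Total out = 152.9 + 152.1 + 145 + 435 = 885 mol.

885 mol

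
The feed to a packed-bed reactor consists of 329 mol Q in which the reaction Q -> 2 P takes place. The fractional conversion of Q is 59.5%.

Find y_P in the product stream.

0.746

Q reacted = 0.595 × 329 = 195.8 mol; ν_Q = −1, so ξ = 195.8/1 = 195.8 mol.
Outlet amounts (n = n₀ + ν ξ):
  Q: 329 − 1(195.8) = 133.2
  P: 0 + 2(195.8) = 391.5
Total out = 524.8 mol; y_P = 391.5 / 524.8 = 0.7461.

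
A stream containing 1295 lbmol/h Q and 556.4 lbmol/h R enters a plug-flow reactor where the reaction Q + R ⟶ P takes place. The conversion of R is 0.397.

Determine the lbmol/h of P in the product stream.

R reacted = 0.397 × 556.4 = 220.9 lbmol/h; ν_R = −1, so ξ = 220.9/1 = 220.9 lbmol/h.
Outlet amounts (n = n₀ + ν ξ):
  Q: 1295 − 1(220.9) = 1074
  R: 556.4 − 1(220.9) = 335.5
  P: 0 + 1(220.9) = 220.9

221 lbmol/h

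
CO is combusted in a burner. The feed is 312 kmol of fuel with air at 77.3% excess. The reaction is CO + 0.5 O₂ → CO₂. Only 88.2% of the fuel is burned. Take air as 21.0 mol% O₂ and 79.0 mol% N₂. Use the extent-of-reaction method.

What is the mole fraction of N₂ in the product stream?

0.698

Stoichiometric O₂ = 0.5 × 312 = 156 kmol; O₂ fed = 156 × 1.773 = 276.6 kmol.
N₂ fed = 276.6 × 79/21 = 1040 kmol.
Fuel reacted = 0.882 × 312 → ξ = 275.2 kmol.
Outlet (n = n₀ + ν ξ):
  CO: 312 − 1(275.2) = 36.82
  O₂: 276.6 − 0.5(275.2) = 139
  N₂: 1040 (inert)
  CO₂: 0 + 1(275.2) = 275.2
Total out = 1491 kmol; y_N₂ = 1040 / 1491 = 0.6976.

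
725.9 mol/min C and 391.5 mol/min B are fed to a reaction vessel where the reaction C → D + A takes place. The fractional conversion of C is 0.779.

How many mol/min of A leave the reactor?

565 mol/min

C reacted = 0.779 × 725.9 = 565.5 mol/min; ν_C = −1, so ξ = 565.5/1 = 565.5 mol/min.
Outlet amounts (n = n₀ + ν ξ):
  C: 725.9 − 1(565.5) = 160.4
  D: 0 + 1(565.5) = 565.5
  A: 0 + 1(565.5) = 565.5
  B: 391.5 (inert)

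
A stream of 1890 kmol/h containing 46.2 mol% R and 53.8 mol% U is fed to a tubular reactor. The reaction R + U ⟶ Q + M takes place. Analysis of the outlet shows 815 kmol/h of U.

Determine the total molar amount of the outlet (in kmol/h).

1890 kmol/h

For U: n = n₀ − 1ξ → 815 = 1017 − 1ξ, giving ξ = 201.8 kmol/h.
Outlet amounts (n = n₀ + ν ξ):
  R: 873.2 − 1(201.8) = 671.4
  U: 1017 − 1(201.8) = 815
  Q: 0 + 1(201.8) = 201.8
  M: 0 + 1(201.8) = 201.8
Total out = 671.4 + 815 + 201.8 + 201.8 = 1890 kmol/h.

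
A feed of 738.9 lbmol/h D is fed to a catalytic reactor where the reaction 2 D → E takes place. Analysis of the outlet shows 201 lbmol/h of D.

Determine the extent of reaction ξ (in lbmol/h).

ξ = 269 lbmol/h

For D: n = n₀ − 2ξ → 201 = 738.9 − 2ξ, giving ξ = 268.9 lbmol/h.
Outlet amounts (n = n₀ + ν ξ):
  D: 738.9 − 2(268.9) = 201
  E: 0 + 1(268.9) = 268.9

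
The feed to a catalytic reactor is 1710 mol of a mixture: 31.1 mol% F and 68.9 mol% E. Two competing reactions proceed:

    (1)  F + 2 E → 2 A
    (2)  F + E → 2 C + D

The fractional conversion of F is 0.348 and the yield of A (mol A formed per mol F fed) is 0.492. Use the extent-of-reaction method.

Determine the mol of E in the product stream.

862 mol

Yield of A: 2ξ₁ / 531.8 = 0.492 → ξ₁ = 130.8 mol.
Conversion of F: 1ξ₁ + 1ξ₂ = 0.348 × 531.8 = 185.1 → ξ₂ = 54.24 mol.
Outlet amounts (n = n₀ + Σ ν·ξ):
  F: 531.8 − 1(130.8) − 1(54.24) = 346.7
  E: 1178 − 2(130.8) − 1(54.24) = 862.3
  A: 0 + 2(130.8) = 261.7
  C: 0 + 2(54.24) = 108.5
  D: 0 + 1(54.24) = 54.24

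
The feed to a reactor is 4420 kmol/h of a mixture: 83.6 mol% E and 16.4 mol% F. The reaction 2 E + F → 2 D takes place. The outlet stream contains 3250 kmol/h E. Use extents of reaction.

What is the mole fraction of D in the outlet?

0.106

For E: n = n₀ − 2ξ → 3250 = 3695 − 2ξ, giving ξ = 222.6 kmol/h.
Outlet amounts (n = n₀ + ν ξ):
  E: 3695 − 2(222.6) = 3250
  F: 724.9 − 1(222.6) = 502.3
  D: 0 + 2(222.6) = 445.1
Total out = 4197 kmol/h; y_D = 445.1 / 4197 = 0.106.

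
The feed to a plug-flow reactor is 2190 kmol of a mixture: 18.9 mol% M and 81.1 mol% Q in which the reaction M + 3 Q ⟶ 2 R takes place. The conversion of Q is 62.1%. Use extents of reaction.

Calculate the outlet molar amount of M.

Q reacted = 0.621 × 1776 = 1103 kmol; ν_Q = −3, so ξ = 1103/3 = 367.7 kmol.
Outlet amounts (n = n₀ + ν ξ):
  M: 413.9 − 1(367.7) = 46.26
  Q: 1776 − 3(367.7) = 673.1
  R: 0 + 2(367.7) = 735.3

46.3 kmol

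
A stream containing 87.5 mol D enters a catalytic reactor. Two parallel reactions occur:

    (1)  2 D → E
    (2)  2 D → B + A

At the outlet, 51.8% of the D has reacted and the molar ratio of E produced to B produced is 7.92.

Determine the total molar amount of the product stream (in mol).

67.4 mol

Conversion of D: D consumed = 0.518 × 87.5 = 45.33 mol = 2ξ₁ + 2ξ₂.
Selectivity: 1ξ₁ / (1ξ₂) = 7.92 → ξ₁ = 7.92 ξ₂.
Substitute: (2·7.92 + 2) ξ₂ = 45.33 → ξ₂ = 2.541 mol, ξ₁ = 20.12 mol.
Outlet amounts (n = n₀ + Σ ν·ξ):
  D: 87.5 − 2(20.12) − 2(2.541) = 42.18
  E: 0 + 1(20.12) = 20.12
  B: 0 + 1(2.541) = 2.541
  A: 0 + 1(2.541) = 2.541
Total out = 42.18 + 20.12 + 2.541 + 2.541 = 67.38 mol.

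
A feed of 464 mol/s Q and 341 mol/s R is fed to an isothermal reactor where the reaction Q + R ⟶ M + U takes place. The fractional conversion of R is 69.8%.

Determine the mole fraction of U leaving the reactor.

0.296

R reacted = 0.698 × 341 = 238 mol/s; ν_R = −1, so ξ = 238/1 = 238 mol/s.
Outlet amounts (n = n₀ + ν ξ):
  Q: 464 − 1(238) = 226
  R: 341 − 1(238) = 103
  M: 0 + 1(238) = 238
  U: 0 + 1(238) = 238
Total out = 805 mol/s; y_U = 238 / 805 = 0.2957.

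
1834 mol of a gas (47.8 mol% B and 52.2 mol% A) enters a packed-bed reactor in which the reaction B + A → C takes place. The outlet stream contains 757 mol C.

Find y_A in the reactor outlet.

For C: n = n₀ + 1ξ → 757 = 0 + 1ξ, giving ξ = 757 mol.
Outlet amounts (n = n₀ + ν ξ):
  B: 876.7 − 1(757) = 119.7
  A: 957.3 − 1(757) = 200.3
  C: 0 + 1(757) = 757
Total out = 1077 mol; y_A = 200.3 / 1077 = 0.186.

0.186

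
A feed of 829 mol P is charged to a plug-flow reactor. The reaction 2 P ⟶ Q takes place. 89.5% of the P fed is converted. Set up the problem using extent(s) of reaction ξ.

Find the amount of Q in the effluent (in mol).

P reacted = 0.895 × 829 = 742 mol; ν_P = −2, so ξ = 742/2 = 371 mol.
Outlet amounts (n = n₀ + ν ξ):
  P: 829 − 2(371) = 87.04
  Q: 0 + 1(371) = 371

371 mol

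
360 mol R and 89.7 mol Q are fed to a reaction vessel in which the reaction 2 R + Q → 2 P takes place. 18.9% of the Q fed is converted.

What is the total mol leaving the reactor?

433 mol

Q reacted = 0.189 × 89.7 = 16.95 mol; ν_Q = −1, so ξ = 16.95/1 = 16.95 mol.
Outlet amounts (n = n₀ + ν ξ):
  R: 360 − 2(16.95) = 326.1
  Q: 89.7 − 1(16.95) = 72.75
  P: 0 + 2(16.95) = 33.91
Total out = 326.1 + 72.75 + 33.91 = 432.7 mol.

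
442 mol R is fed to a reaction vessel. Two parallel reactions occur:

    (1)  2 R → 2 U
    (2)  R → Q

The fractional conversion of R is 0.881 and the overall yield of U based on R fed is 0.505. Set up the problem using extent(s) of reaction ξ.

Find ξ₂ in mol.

Yield of U: 2ξ₁ / 442 = 0.505 → ξ₁ = 111.6 mol.
Conversion of R: 2ξ₁ + 1ξ₂ = 0.881 × 442 = 389.4 → ξ₂ = 166.2 mol.
Outlet amounts (n = n₀ + Σ ν·ξ):
  R: 442 − 2(111.6) − 1(166.2) = 52.6
  U: 0 + 2(111.6) = 223.2
  Q: 0 + 1(166.2) = 166.2

ξ₂ = 166 mol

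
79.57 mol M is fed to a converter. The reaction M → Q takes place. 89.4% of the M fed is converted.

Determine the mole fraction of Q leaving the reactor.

0.894

M reacted = 0.894 × 79.57 = 71.14 mol; ν_M = −1, so ξ = 71.14/1 = 71.14 mol.
Outlet amounts (n = n₀ + ν ξ):
  M: 79.57 − 1(71.14) = 8.434
  Q: 0 + 1(71.14) = 71.14
Total out = 79.57 mol; y_Q = 71.14 / 79.57 = 0.894.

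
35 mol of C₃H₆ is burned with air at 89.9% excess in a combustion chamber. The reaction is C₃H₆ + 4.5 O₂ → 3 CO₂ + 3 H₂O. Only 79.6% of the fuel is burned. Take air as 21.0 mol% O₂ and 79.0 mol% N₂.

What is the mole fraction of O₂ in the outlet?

Stoichiometric O₂ = 4.5 × 35 = 157.5 mol; O₂ fed = 157.5 × 1.899 = 299.1 mol.
N₂ fed = 299.1 × 79/21 = 1125 mol.
Fuel reacted = 0.796 × 35 → ξ = 27.86 mol.
Outlet (n = n₀ + ν ξ):
  C₃H₆: 35 − 1(27.86) = 7.14
  O₂: 299.1 − 4.5(27.86) = 173.7
  N₂: 1125 (inert)
  CO₂: 0 + 3(27.86) = 83.58
  H₂O: 0 + 3(27.86) = 83.58
Total out = 1473 mol; y_O₂ = 173.7 / 1473 = 0.1179.

0.118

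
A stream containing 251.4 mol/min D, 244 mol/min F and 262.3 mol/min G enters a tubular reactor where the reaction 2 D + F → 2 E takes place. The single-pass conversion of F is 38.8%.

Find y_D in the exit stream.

F reacted = 0.388 × 244 = 94.67 mol/min; ν_F = −1, so ξ = 94.67/1 = 94.67 mol/min.
Outlet amounts (n = n₀ + ν ξ):
  D: 251.4 − 2(94.67) = 62.06
  F: 244 − 1(94.67) = 149.3
  E: 0 + 2(94.67) = 189.3
  G: 262.3 (inert)
Total out = 663 mol/min; y_D = 62.06 / 663 = 0.09359.

0.0936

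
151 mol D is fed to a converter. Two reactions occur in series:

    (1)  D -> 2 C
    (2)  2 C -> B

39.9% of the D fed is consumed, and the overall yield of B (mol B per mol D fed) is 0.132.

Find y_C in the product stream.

Conversion of D: D consumed = 1ξ₁ = 0.399 × 151 → ξ₁ = 60.25 mol.
Yield of B: 1ξ₂ / 151 = 0.132 → ξ₂ = 19.93 mol.
Outlet amounts (n = n₀ + Σ ν·ξ):
  D: 151 − 1(60.25) = 90.75
  C: 0 + 2(60.25) − 2(19.93) = 80.63
  B: 0 + 1(19.93) = 19.93
Total out = 191.3 mol; y_C = 80.63 / 191.3 = 0.4215.

0.421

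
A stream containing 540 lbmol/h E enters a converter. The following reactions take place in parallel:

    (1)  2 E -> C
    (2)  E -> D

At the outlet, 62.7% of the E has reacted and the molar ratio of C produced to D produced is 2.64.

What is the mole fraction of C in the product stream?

Conversion of E: E consumed = 0.627 × 540 = 338.6 lbmol/h = 2ξ₁ + 1ξ₂.
Selectivity: 1ξ₁ / (1ξ₂) = 2.64 → ξ₁ = 2.64 ξ₂.
Substitute: (2·2.64 + 1) ξ₂ = 338.6 → ξ₂ = 53.91 lbmol/h, ξ₁ = 142.3 lbmol/h.
Outlet amounts (n = n₀ + Σ ν·ξ):
  E: 540 − 2(142.3) − 1(53.91) = 201.4
  C: 0 + 1(142.3) = 142.3
  D: 0 + 1(53.91) = 53.91
Total out = 397.7 lbmol/h; y_C = 142.3 / 397.7 = 0.3579.

0.358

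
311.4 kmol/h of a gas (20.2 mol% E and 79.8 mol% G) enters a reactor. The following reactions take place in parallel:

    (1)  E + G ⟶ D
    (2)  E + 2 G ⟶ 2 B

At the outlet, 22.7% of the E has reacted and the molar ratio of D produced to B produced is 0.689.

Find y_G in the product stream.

Conversion of E: E consumed = 0.227 × 62.9 = 14.28 kmol/h = 1ξ₁ + 1ξ₂.
Selectivity: 1ξ₁ / (2ξ₂) = 0.689 → ξ₁ = 1.378 ξ₂.
Substitute: (1·1.378 + 1) ξ₂ = 14.28 → ξ₂ = 6.005 kmol/h, ξ₁ = 8.274 kmol/h.
Outlet amounts (n = n₀ + Σ ν·ξ):
  E: 62.9 − 1(8.274) − 1(6.005) = 48.62
  G: 248.5 − 1(8.274) − 2(6.005) = 228.2
  D: 0 + 1(8.274) = 8.274
  B: 0 + 2(6.005) = 12.01
Total out = 297.1 kmol/h; y_G = 228.2 / 297.1 = 0.7681.

0.768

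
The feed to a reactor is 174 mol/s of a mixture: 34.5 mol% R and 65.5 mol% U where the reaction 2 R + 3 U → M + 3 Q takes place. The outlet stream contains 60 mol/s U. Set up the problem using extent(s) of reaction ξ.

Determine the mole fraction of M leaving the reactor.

0.115

For U: n = n₀ − 3ξ → 60 = 114 − 3ξ, giving ξ = 17.99 mol/s.
Outlet amounts (n = n₀ + ν ξ):
  R: 60.03 − 2(17.99) = 24.05
  U: 114 − 3(17.99) = 60
  M: 0 + 1(17.99) = 17.99
  Q: 0 + 3(17.99) = 53.97
Total out = 156 mol/s; y_M = 17.99 / 156 = 0.1153.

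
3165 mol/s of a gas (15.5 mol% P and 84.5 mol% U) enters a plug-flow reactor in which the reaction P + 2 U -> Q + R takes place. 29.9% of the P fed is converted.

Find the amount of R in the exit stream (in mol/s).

147 mol/s

P reacted = 0.299 × 490.6 = 146.7 mol/s; ν_P = −1, so ξ = 146.7/1 = 146.7 mol/s.
Outlet amounts (n = n₀ + ν ξ):
  P: 490.6 − 1(146.7) = 343.9
  U: 2674 − 2(146.7) = 2381
  Q: 0 + 1(146.7) = 146.7
  R: 0 + 1(146.7) = 146.7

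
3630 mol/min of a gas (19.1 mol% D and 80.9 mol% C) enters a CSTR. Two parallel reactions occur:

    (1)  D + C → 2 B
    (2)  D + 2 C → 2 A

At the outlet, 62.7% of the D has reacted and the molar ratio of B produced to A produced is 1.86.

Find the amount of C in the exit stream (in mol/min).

Conversion of D: D consumed = 0.627 × 693.3 = 434.7 mol/min = 1ξ₁ + 1ξ₂.
Selectivity: 2ξ₁ / (2ξ₂) = 1.86 → ξ₁ = 1.86 ξ₂.
Substitute: (1·1.86 + 1) ξ₂ = 434.7 → ξ₂ = 152 mol/min, ξ₁ = 282.7 mol/min.
Outlet amounts (n = n₀ + Σ ν·ξ):
  D: 693.3 − 1(282.7) − 1(152) = 258.6
  C: 2937 − 1(282.7) − 2(152) = 2350
  B: 0 + 2(282.7) = 565.4
  A: 0 + 2(152) = 304

2350 mol/min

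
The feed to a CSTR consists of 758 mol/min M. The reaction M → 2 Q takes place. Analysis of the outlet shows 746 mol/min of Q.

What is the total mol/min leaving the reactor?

For Q: n = n₀ + 2ξ → 746 = 0 + 2ξ, giving ξ = 373 mol/min.
Outlet amounts (n = n₀ + ν ξ):
  M: 758 − 1(373) = 385
  Q: 0 + 2(373) = 746
Total out = 385 + 746 = 1131 mol/min.

1130 mol/min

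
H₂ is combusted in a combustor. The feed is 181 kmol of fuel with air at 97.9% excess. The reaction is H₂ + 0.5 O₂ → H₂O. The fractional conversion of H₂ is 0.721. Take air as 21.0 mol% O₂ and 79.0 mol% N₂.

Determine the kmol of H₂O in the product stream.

Stoichiometric O₂ = 0.5 × 181 = 90.5 kmol; O₂ fed = 90.5 × 1.979 = 179.1 kmol.
N₂ fed = 179.1 × 79/21 = 673.8 kmol.
Fuel reacted = 0.721 × 181 → ξ = 130.5 kmol.
Outlet (n = n₀ + ν ξ):
  H₂: 181 − 1(130.5) = 50.5
  O₂: 179.1 − 0.5(130.5) = 113.8
  N₂: 673.8 (inert)
  H₂O: 0 + 1(130.5) = 130.5

131 kmol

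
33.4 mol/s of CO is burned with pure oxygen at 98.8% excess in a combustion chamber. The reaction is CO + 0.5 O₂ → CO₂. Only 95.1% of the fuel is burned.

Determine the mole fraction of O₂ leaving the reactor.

Stoichiometric O₂ = 0.5 × 33.4 = 16.7 mol/s; O₂ fed = 16.7 × 1.988 = 33.2 mol/s.
Fuel reacted = 0.951 × 33.4 → ξ = 31.76 mol/s.
Outlet (n = n₀ + ν ξ):
  CO: 33.4 − 1(31.76) = 1.637
  O₂: 33.2 − 0.5(31.76) = 17.32
  CO₂: 0 + 1(31.76) = 31.76
Total out = 50.72 mol/s; y_O₂ = 17.32 / 50.72 = 0.3415.

0.341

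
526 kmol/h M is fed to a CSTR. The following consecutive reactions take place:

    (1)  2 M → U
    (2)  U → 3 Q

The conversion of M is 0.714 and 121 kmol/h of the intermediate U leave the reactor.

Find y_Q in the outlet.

0.425

Conversion of M: M consumed = 2ξ₁ = 0.714 × 526 → ξ₁ = 187.8 kmol/h.
U balance: n_U = 0 + 1ξ₁ − 1ξ₂ = 121 → ξ₂ = (1·187.8 − 121)/1 = 66.78 kmol/h.
Outlet amounts (n = n₀ + Σ ν·ξ):
  M: 526 − 2(187.8) = 150.4
  U: 0 + 1(187.8) − 1(66.78) = 121
  Q: 0 + 3(66.78) = 200.3
Total out = 471.8 kmol/h; y_Q = 200.3 / 471.8 = 0.4247.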